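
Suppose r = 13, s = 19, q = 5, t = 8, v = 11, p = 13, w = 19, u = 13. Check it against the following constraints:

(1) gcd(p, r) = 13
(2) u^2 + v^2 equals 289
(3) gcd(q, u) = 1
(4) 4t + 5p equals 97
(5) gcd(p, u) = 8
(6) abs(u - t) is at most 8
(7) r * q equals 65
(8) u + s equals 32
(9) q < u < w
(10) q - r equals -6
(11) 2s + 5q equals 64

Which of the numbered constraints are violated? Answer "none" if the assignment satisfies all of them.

Constraints 2, 5, 10, and 11 are violated.

(1) gcd(13, 13) = 13 — holds.
(2) u^2 + v^2 = 13^2 + 11^2 = 169 + 121 = 290, not 289 — fails.
(3) gcd(5, 13) = 1 — holds.
(4) 4t + 5p = 4(8) + 5(13) = 97 — holds.
(5) gcd(13, 13) = 13, not 8 — fails.
(6) abs(13 - 8) = 5; 5 ≤ 8 — holds.
(7) r * q = 13 * 5 = 65 — holds.
(8) u + s = 13 + 19 = 32 — holds.
(9) values 5 < 13 < 19 — holds.
(10) q - r = 5 - 13 = -8, not -6 — fails.
(11) 2s + 5q = 2(19) + 5(5) = 63, not 64 — fails.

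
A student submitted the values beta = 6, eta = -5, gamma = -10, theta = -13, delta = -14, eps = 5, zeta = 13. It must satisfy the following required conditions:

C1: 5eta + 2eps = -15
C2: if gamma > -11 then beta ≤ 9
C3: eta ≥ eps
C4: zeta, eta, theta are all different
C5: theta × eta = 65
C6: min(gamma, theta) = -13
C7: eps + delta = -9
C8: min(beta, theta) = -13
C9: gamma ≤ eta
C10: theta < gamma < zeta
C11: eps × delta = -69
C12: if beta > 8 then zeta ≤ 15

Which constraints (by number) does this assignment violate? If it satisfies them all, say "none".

Violated: 3 and 11.

C1: 5eta + 2eps = 5(-5) + 2(5) = -15  ✔
C2: gamma = -10 > -11, so we need beta ≤ 9; beta = 6 ≤ 9  ✔
C3: eta = -5, eps = 5; -5 < 5 (want ≥)  ✘
C4: values 13, -5, -13 are pairwise distinct  ✔
C5: theta × eta = -13 × (-5) = 65  ✔
C6: min(-10, -13) = -13  ✔
C7: eps + delta = 5 + (-14) = -9  ✔
C8: min(6, -13) = -13  ✔
C9: gamma = -10, eta = -5; -10 ≤ -5  ✔
C10: values -13 < -10 < 13  ✔
C11: eps × delta = 5 × (-14) = -70, not -69  ✘
C12: beta = 6, not > 8; antecedent false, conditional vacuously true  ✔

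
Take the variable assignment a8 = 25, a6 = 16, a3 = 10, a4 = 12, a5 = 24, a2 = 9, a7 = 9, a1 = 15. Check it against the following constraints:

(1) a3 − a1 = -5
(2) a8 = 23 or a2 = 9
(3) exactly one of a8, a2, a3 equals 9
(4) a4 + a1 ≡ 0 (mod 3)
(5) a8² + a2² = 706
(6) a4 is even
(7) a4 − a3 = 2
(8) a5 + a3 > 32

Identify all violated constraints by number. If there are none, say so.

The assignment satisfies every constraint.

(1) a3 − a1 = 10 − 15 = -5 — holds.
(2) a8 = 25 ≠ 23, but a2 = 9 = 9 (second disjunct) — holds.
(3) a8=25, a2=9, a3=10; 1 of them equals 9 — holds.
(4) a4 + a1 = 27; 27 mod 3 = 0 — holds.
(5) a8² + a2² = 25² + 9² = 625 + 81 = 706 — holds.
(6) a4 = 12 is even — holds.
(7) a4 − a3 = 12 − 10 = 2 — holds.
(8) a5 + a3 = 24 + 10 = 34; 34 > 32 — holds.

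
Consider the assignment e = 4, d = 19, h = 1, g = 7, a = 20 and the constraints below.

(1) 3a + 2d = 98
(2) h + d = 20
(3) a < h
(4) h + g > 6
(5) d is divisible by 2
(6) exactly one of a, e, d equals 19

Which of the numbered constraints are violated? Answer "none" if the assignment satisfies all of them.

(1) 3a + 2d = 3(20) + 2(19) = 98  OK
(2) h + d = 1 + 19 = 20  OK
(3) a = 20, h = 1; 20 ≥ 1 (want <)  FAIL
(4) h + g = 1 + 7 = 8; 8 > 6  OK
(5) 19 = 2*9 + 1, so 2 does not divide 19  FAIL
(6) a=20, e=4, d=19; 1 of them equals 19  OK

Violated: 3 and 5.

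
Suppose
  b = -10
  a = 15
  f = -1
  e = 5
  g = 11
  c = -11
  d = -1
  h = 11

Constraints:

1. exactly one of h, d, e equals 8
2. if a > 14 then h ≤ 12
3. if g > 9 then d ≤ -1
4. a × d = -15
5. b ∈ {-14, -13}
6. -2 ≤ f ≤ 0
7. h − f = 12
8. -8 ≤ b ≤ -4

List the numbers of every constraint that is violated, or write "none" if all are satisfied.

Constraints 1, 5, 8 do not hold.

1. h=11, d=-1, e=5; 0 of them equal 8, not exactly one  FAIL
2. a = 15 > 14, so we need h ≤ 12; h = 11 ≤ 12  OK
3. g = 11 > 9, so we need d ≤ -1; d = -1 ≤ -1  OK
4. a × d = 15 × (-1) = -15  OK
5. b = -10 is not in {-14, -13}  FAIL
6. f = -1 lies in [-2, 0]  OK
7. h − f = 11 − (-1) = 12  OK
8. b = -10 is outside [-8, -4]  FAIL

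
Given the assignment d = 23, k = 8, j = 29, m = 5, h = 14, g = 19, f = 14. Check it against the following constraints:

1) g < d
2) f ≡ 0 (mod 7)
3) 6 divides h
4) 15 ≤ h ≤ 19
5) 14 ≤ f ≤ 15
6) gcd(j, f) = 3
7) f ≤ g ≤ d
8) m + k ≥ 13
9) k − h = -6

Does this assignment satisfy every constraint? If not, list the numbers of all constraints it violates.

1) g = 19, d = 23; 19 < 23 — holds.
2) 14 mod 7 = 0 — holds.
3) 14 = 6×2 + 2, so 6 does not divide 14 — fails.
4) h = 14 is outside [15, 19] — fails.
5) f = 14 lies in [14, 15] — holds.
6) gcd(29, 14) = 1, not 3 — fails.
7) values 14 ≤ 19 ≤ 23 — holds.
8) m + k = 5 + 8 = 13; 13 ≥ 13 — holds.
9) k − h = 8 − 14 = -6 — holds.

Constraints 3, 4, 6 are violated.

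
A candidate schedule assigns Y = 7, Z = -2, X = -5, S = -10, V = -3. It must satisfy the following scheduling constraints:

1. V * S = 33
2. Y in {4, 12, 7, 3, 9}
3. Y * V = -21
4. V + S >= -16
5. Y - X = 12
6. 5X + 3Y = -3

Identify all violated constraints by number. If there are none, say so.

No — constraints 1 and 6 are not satisfied.

1. V * S = -3 * (-10) = 30, not 33  no
2. Y = 7 is in {4, 12, 7, 3, 9}  yes
3. Y * V = 7 * (-3) = -21  yes
4. V + S = -3 + (-10) = -13; -13 ≥ -16  yes
5. Y - X = 7 - (-5) = 12  yes
6. 5X + 3Y = 5(-5) + 3(7) = -4, not -3  no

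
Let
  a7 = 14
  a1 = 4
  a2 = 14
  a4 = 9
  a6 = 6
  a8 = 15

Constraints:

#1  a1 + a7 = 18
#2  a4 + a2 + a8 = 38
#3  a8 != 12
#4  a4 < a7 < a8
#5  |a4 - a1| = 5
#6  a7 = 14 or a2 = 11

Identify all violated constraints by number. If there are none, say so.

All constraints are satisfied.

#1 a1 + a7 = 4 + 14 = 18  OK
#2 a4 + a2 + a8 = 9 + 14 + 15 = 38  OK
#3 a8 = 15, and 15 ≠ 12  OK
#4 values 9 < 14 < 15  OK
#5 |9 - 4| = 5  OK
#6 a7 = 14 = 14 (first disjunct)  OK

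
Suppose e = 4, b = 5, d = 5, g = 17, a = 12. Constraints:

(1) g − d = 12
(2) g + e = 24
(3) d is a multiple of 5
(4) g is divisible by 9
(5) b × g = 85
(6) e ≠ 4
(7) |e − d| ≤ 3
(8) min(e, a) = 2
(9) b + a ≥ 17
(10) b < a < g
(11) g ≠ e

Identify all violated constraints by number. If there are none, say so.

(1) g − d = 17 − 5 = 12  holds
(2) g + e = 17 + 4 = 21, not 24  fails
(3) 5 / 5 = 1, so 5 divides 5  holds
(4) 17 = 9×1 + 8, so 9 does not divide 17  fails
(5) b × g = 5 × 17 = 85  holds
(6) e = 4, but 4 is required to differ  fails
(7) |4 − 5| = 1; 1 ≤ 3  holds
(8) min(4, 12) = 4, not 2  fails
(9) b + a = 5 + 12 = 17; 17 ≥ 17  holds
(10) values 5 < 12 < 17  holds
(11) g = 17, e = 4; distinct  holds

Violated: 2, 4, 6, and 8.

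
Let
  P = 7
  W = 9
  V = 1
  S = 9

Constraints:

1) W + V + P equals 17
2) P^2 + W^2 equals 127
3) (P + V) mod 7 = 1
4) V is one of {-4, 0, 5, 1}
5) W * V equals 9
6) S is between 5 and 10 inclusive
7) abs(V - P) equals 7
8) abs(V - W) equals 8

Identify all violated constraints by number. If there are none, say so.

Constraints 2 and 7 are violated.

1) W + V + P = 9 + 1 + 7 = 17 — OK.
2) P^2 + W^2 = 7^2 + 9^2 = 49 + 81 = 130, not 127 — violated.
3) P + V = 8; 8 mod 7 = 1 — OK.
4) V = 1 is in {-4, 0, 5, 1} — OK.
5) W * V = 9 * 1 = 9 — OK.
6) S = 9 lies in [5, 10] — OK.
7) abs(1 - 7) = 6, not 7 — violated.
8) abs(1 - 9) = 8 — OK.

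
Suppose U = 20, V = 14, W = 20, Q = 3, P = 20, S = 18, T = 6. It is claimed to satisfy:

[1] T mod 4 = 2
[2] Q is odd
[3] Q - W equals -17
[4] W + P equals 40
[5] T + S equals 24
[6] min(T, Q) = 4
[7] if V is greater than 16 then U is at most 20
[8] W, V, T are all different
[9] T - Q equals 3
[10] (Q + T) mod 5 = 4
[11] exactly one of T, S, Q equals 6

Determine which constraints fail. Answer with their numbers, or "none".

The assignment fails constraint 6.

[1] 6 mod 4 = 2  yes
[2] Q = 3 is odd  yes
[3] Q - W = 3 - 20 = -17  yes
[4] W + P = 20 + 20 = 40  yes
[5] T + S = 6 + 18 = 24  yes
[6] min(6, 3) = 3, not 4  no
[7] V = 14, not > 16; antecedent false, conditional vacuously true  yes
[8] values 20, 14, 6 are pairwise distinct  yes
[9] T - Q = 6 - 3 = 3  yes
[10] Q + T = 9; 9 mod 5 = 4  yes
[11] T=6, S=18, Q=3; 1 of them equals 6  yes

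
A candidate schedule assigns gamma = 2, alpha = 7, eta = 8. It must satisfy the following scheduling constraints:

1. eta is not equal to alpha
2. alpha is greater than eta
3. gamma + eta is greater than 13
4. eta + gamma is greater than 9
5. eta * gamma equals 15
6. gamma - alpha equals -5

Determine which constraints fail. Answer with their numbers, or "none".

1. eta = 8, alpha = 7; distinct  OK
2. alpha = 7, eta = 8; 7 ≤ 8 (want >)  FAIL
3. gamma + eta = 2 + 8 = 10; 10 ≤ 13, bound 13 not met  FAIL
4. eta + gamma = 8 + 2 = 10; 10 > 9  OK
5. eta * gamma = 8 * 2 = 16, not 15  FAIL
6. gamma - alpha = 2 - 7 = -5  OK

Constraints 2, 3, and 5 are violated.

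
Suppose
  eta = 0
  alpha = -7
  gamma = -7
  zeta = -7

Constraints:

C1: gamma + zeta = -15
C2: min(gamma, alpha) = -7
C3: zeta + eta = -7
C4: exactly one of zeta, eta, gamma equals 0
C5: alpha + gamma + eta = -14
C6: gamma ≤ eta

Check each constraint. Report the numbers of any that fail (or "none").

Constraint 1 is violated.

C1: gamma + zeta = -7 + (-7) = -14, not -15  FAIL
C2: min(-7, -7) = -7  OK
C3: zeta + eta = -7 + 0 = -7  OK
C4: zeta=-7, eta=0, gamma=-7; 1 of them equals 0  OK
C5: alpha + gamma + eta = -7 + (-7) + 0 = -14  OK
C6: gamma = -7, eta = 0; -7 ≤ 0  OK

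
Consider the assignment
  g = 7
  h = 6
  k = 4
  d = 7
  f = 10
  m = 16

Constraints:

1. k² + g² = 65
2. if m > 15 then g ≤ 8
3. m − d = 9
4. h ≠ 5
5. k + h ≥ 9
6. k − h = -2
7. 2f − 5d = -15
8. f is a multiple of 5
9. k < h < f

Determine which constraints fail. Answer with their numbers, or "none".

None — every constraint holds.

1. k² + g² = 4² + 7² = 16 + 49 = 65 — OK.
2. m = 16 > 15, so we need g ≤ 8; g = 7 ≤ 8 — OK.
3. m − d = 16 − 7 = 9 — OK.
4. h = 6, and 6 ≠ 5 — OK.
5. k + h = 4 + 6 = 10; 10 ≥ 9 — OK.
6. k − h = 4 − 6 = -2 — OK.
7. 2f − 5d = 2(10) − 5(7) = -15 — OK.
8. 10 / 5 = 2, so 5 divides 10 — OK.
9. values 4 < 6 < 10 — OK.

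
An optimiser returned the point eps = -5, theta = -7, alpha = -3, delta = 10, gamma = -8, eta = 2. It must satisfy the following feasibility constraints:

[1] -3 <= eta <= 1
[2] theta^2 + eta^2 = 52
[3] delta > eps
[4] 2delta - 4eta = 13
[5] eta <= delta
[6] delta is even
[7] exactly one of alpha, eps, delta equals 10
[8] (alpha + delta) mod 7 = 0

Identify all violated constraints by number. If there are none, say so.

[1] eta = 2 is outside [-3, 1]  no
[2] theta^2 + eta^2 = (-7)^2 + 2^2 = 49 + 4 = 53, not 52  no
[3] delta = 10, eps = -5; 10 > -5  yes
[4] 2delta - 4eta = 2(10) - 4(2) = 12, not 13  no
[5] eta = 2, delta = 10; 2 ≤ 10  yes
[6] delta = 10 is even  yes
[7] alpha=-3, eps=-5, delta=10; 1 of them equals 10  yes
[8] alpha + delta = 7; 7 mod 7 = 0  yes

No — constraints 1, 2, and 4 are not satisfied.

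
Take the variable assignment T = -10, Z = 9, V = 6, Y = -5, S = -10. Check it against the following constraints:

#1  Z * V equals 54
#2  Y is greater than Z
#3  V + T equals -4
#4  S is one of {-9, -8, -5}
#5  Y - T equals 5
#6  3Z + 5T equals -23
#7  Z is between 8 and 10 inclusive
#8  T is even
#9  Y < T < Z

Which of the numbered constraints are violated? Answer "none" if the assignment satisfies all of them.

Violated: 2, 4, 9.

#1 Z * V = 9 * 6 = 54 — OK.
#2 Y = -5, Z = 9; -5 ≤ 9 (want >) — violated.
#3 V + T = 6 + (-10) = -4 — OK.
#4 S = -10 is not in {-9, -8, -5} — violated.
#5 Y - T = -5 - (-10) = 5 — OK.
#6 3Z + 5T = 3(9) + 5(-10) = -23 — OK.
#7 Z = 9 lies in [8, 10] — OK.
#8 T = -10 is even — OK.
#9 values -5, -10, 9; Y = -5 is not < T = -10 — violated.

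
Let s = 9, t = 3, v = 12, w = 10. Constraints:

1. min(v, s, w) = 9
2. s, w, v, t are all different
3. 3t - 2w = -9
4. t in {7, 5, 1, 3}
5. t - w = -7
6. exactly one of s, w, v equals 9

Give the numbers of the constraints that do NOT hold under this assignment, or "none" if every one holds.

No — constraint 3 is not satisfied.

1. min(12, 9, 10) = 9 — satisfied.
2. values 9, 10, 12, 3 are pairwise distinct — satisfied.
3. 3t - 2w = 3(3) - 2(10) = -11, not -9 — violated.
4. t = 3 is in {7, 5, 1, 3} — satisfied.
5. t - w = 3 - 10 = -7 — satisfied.
6. s=9, w=10, v=12; 1 of them equals 9 — satisfied.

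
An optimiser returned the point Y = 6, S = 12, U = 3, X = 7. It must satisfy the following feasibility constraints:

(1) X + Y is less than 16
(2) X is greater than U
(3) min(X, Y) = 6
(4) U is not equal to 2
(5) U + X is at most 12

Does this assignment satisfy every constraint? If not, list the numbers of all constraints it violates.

(1) X + Y = 7 + 6 = 13; 13 < 16 — holds.
(2) X = 7, U = 3; 7 > 3 — holds.
(3) min(7, 6) = 6 — holds.
(4) U = 3, and 3 ≠ 2 — holds.
(5) U + X = 3 + 7 = 10; 10 ≤ 12 — holds.

All constraints are satisfied.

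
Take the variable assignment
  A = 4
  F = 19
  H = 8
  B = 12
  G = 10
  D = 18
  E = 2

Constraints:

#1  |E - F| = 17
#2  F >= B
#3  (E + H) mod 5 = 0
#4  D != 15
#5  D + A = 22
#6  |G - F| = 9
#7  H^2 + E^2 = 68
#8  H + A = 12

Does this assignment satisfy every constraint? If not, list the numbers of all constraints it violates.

#1 |2 - 19| = 17 — holds.
#2 F = 19, B = 12; 19 ≥ 12 — holds.
#3 E + H = 10; 10 mod 5 = 0 — holds.
#4 D = 18, and 18 ≠ 15 — holds.
#5 D + A = 18 + 4 = 22 — holds.
#6 |10 - 19| = 9 — holds.
#7 H^2 + E^2 = 8^2 + 2^2 = 64 + 4 = 68 — holds.
#8 H + A = 8 + 4 = 12 — holds.

The assignment satisfies every constraint.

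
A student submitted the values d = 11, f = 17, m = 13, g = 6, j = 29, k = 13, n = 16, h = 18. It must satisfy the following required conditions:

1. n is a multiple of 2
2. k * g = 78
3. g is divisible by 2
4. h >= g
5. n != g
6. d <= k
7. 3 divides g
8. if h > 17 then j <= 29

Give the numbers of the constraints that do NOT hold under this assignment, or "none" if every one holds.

None — every constraint holds.

1. 16 / 2 = 8, so 2 divides 16 — satisfied.
2. k * g = 13 * 6 = 78 — satisfied.
3. 6 / 2 = 3, so 2 divides 6 — satisfied.
4. h = 18, g = 6; 18 ≥ 6 — satisfied.
5. n = 16, g = 6; distinct — satisfied.
6. d = 11, k = 13; 11 ≤ 13 — satisfied.
7. 6 / 3 = 2, so 3 divides 6 — satisfied.
8. h = 18 > 17, so we need j ≤ 29; j = 29 ≤ 29 — satisfied.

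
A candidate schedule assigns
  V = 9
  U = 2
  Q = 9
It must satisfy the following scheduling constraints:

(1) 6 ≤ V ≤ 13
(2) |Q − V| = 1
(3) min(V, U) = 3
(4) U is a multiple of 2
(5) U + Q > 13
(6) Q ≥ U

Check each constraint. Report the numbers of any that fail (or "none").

(1) V = 9 lies in [6, 13]  holds
(2) |9 − 9| = 0, not 1  fails
(3) min(9, 2) = 2, not 3  fails
(4) 2 / 2 = 1, so 2 divides 2  holds
(5) U + Q = 2 + 9 = 11; 11 ≤ 13, bound 13 not met  fails
(6) Q = 9, U = 2; 9 ≥ 2  holds

The assignment fails constraints 2, 3, 5.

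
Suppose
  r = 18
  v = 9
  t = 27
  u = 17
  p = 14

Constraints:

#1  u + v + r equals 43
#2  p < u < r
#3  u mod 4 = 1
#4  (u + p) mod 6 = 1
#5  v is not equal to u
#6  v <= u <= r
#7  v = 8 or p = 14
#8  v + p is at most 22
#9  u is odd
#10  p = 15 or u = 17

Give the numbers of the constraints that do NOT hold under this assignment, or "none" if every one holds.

#1 u + v + r = 17 + 9 + 18 = 44, not 43  fails
#2 values 14 < 17 < 18  holds
#3 17 mod 4 = 1  holds
#4 u + p = 31; 31 mod 6 = 1  holds
#5 v = 9, u = 17; distinct  holds
#6 values 9 <= 17 <= 18  holds
#7 v = 9 ≠ 8, but p = 14 = 14 (second disjunct)  holds
#8 v + p = 9 + 14 = 23; 23 > 22, bound 22 not met  fails
#9 u = 17 is odd  holds
#10 p = 14 ≠ 15, but u = 17 = 17 (second disjunct)  holds

Constraints 1, 8 do not hold.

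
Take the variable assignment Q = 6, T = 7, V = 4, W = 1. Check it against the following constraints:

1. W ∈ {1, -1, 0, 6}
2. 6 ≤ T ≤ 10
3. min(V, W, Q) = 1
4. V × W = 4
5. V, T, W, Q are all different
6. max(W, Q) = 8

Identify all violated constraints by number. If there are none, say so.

1. W = 1 is in {1, -1, 0, 6}  holds
2. T = 7 lies in [6, 10]  holds
3. min(4, 1, 6) = 1  holds
4. V × W = 4 × 1 = 4  holds
5. values 4, 7, 1, 6 are pairwise distinct  holds
6. max(1, 6) = 6, not 8  fails

No — constraint 6 is not satisfied.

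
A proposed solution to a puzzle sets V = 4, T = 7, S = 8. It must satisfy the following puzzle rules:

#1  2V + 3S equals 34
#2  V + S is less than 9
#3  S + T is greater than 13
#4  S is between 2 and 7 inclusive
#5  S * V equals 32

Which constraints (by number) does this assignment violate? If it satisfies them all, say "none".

#1 2V + 3S = 2(4) + 3(8) = 32, not 34 — violated.
#2 V + S = 4 + 8 = 12; 12 ≥ 9, bound 9 not met — violated.
#3 S + T = 8 + 7 = 15; 15 > 13 — satisfied.
#4 S = 8 is outside [2, 7] — violated.
#5 S * V = 8 * 4 = 32 — satisfied.

Constraints 1, 2, and 4 are violated.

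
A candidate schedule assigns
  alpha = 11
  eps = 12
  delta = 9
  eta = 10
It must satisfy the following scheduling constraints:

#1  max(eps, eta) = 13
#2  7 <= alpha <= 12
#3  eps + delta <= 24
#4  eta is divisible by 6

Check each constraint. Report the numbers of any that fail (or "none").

#1 max(12, 10) = 12, not 13  no
#2 alpha = 11 lies in [7, 12]  yes
#3 eps + delta = 12 + 9 = 21; 21 ≤ 24  yes
#4 10 = 6*1 + 4, so 6 does not divide 10  no

Violated: 1 and 4.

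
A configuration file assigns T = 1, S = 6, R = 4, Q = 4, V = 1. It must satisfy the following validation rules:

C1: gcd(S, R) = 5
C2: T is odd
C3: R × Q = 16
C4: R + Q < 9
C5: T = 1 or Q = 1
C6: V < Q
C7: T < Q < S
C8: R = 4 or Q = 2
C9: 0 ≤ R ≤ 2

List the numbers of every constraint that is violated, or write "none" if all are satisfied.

Violated: 1 and 9.

C1: gcd(6, 4) = 2, not 5  FAIL
C2: T = 1 is odd  OK
C3: R × Q = 4 × 4 = 16  OK
C4: R + Q = 4 + 4 = 8; 8 < 9  OK
C5: T = 1 = 1 (first disjunct)  OK
C6: V = 1, Q = 4; 1 < 4  OK
C7: values 1 < 4 < 6  OK
C8: R = 4 = 4 (first disjunct)  OK
C9: R = 4 is outside [0, 2]  FAIL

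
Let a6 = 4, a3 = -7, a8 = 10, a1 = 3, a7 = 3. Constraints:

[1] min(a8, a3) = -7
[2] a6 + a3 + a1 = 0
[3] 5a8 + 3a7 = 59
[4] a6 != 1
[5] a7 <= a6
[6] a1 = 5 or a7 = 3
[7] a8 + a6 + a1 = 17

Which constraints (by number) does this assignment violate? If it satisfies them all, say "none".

The assignment satisfies every constraint.

[1] min(10, -7) = -7  holds
[2] a6 + a3 + a1 = 4 + (-7) + 3 = 0  holds
[3] 5a8 + 3a7 = 5(10) + 3(3) = 59  holds
[4] a6 = 4, and 4 ≠ 1  holds
[5] a7 = 3, a6 = 4; 3 ≤ 4  holds
[6] a1 = 3 ≠ 5, but a7 = 3 = 3 (second disjunct)  holds
[7] a8 + a6 + a1 = 10 + 4 + 3 = 17  holds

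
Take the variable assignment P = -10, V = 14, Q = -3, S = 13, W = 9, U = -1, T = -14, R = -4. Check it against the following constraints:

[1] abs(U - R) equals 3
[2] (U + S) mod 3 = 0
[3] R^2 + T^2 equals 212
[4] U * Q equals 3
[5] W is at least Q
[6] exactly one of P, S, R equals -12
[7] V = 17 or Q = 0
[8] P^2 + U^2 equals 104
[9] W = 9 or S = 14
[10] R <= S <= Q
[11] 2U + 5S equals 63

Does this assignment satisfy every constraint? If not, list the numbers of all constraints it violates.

[1] abs(-1 - (-4)) = 3 — holds.
[2] U + S = 12; 12 mod 3 = 0 — holds.
[3] R^2 + T^2 = (-4)^2 + (-14)^2 = 16 + 196 = 212 — holds.
[4] U * Q = -1 * (-3) = 3 — holds.
[5] W = 9, Q = -3; 9 ≥ -3 — holds.
[6] P=-10, S=13, R=-4; 0 of them equal -12, not exactly one — does not hold.
[7] V = 14 ≠ 17 and Q = -3 ≠ 0; both disjuncts false — does not hold.
[8] P^2 + U^2 = (-10)^2 + (-1)^2 = 100 + 1 = 101, not 104 — does not hold.
[9] W = 9 = 9 (first disjunct) — holds.
[10] values -4, 13, -3; S = 13 is not <= Q = -3 — does not hold.
[11] 2U + 5S = 2(-1) + 5(13) = 63 — holds.

The assignment fails constraints 6, 7, 8, and 10.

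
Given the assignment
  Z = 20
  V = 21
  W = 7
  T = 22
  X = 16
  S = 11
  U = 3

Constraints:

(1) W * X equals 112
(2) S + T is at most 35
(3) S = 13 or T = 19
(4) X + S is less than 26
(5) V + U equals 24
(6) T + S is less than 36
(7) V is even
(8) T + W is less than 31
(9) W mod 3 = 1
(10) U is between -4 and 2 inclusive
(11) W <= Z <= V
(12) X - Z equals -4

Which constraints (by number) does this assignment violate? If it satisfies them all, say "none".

No — constraints 3, 4, 7, and 10 are not satisfied.

(1) W * X = 7 * 16 = 112 — holds.
(2) S + T = 11 + 22 = 33; 33 ≤ 35 — holds.
(3) S = 11 ≠ 13 and T = 22 ≠ 19; both disjuncts false — does not hold.
(4) X + S = 16 + 11 = 27; 27 ≥ 26, bound 26 not met — does not hold.
(5) V + U = 21 + 3 = 24 — holds.
(6) T + S = 22 + 11 = 33; 33 < 36 — holds.
(7) V = 21 is odd — does not hold.
(8) T + W = 22 + 7 = 29; 29 < 31 — holds.
(9) 7 mod 3 = 1 — holds.
(10) U = 3 is outside [-4, 2] — does not hold.
(11) values 7 <= 20 <= 21 — holds.
(12) X - Z = 16 - 20 = -4 — holds.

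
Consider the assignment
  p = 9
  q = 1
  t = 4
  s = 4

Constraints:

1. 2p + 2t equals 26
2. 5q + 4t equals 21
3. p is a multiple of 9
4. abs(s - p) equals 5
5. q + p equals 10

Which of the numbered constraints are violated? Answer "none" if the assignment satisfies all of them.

1. 2p + 2t = 2(9) + 2(4) = 26 — holds.
2. 5q + 4t = 5(1) + 4(4) = 21 — holds.
3. 9 / 9 = 1, so 9 divides 9 — holds.
4. abs(4 - 9) = 5 — holds.
5. q + p = 1 + 9 = 10 — holds.

The assignment satisfies every constraint.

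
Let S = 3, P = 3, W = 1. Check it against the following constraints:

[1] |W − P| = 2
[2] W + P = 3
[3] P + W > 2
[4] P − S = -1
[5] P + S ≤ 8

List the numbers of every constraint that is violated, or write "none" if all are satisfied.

The assignment fails constraints 2 and 4.

[1] |1 − 3| = 2 — holds.
[2] W + P = 1 + 3 = 4, not 3 — fails.
[3] P + W = 3 + 1 = 4; 4 > 2 — holds.
[4] P − S = 3 − 3 = 0, not -1 — fails.
[5] P + S = 3 + 3 = 6; 6 ≤ 8 — holds.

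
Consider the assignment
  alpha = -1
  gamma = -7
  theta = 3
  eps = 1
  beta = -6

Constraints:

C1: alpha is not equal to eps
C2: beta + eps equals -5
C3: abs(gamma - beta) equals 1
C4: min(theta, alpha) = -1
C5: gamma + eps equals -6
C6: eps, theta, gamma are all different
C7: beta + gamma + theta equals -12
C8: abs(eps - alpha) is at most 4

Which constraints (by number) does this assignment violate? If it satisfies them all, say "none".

Constraint 7 is violated.

C1: alpha = -1, eps = 1; distinct — holds.
C2: beta + eps = -6 + 1 = -5 — holds.
C3: abs(-7 - (-6)) = 1 — holds.
C4: min(3, -1) = -1 — holds.
C5: gamma + eps = -7 + 1 = -6 — holds.
C6: values 1, 3, -7 are pairwise distinct — holds.
C7: beta + gamma + theta = -6 + (-7) + 3 = -10, not -12 — fails.
C8: abs(1 - (-1)) = 2; 2 ≤ 4 — holds.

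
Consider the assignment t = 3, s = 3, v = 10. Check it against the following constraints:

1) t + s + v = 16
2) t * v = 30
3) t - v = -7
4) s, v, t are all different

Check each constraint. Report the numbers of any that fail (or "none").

Violated: 4.

1) t + s + v = 3 + 3 + 10 = 16 — holds.
2) t * v = 3 * 10 = 30 — holds.
3) t - v = 3 - 10 = -7 — holds.
4) s = t = 3, not all different — does not hold.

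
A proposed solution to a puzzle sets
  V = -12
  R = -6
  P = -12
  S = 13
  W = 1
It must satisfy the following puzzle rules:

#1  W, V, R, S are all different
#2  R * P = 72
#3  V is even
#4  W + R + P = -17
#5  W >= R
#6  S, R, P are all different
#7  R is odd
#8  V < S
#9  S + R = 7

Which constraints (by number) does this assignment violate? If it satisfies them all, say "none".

#1 values 1, -12, -6, 13 are pairwise distinct  holds
#2 R * P = -6 * (-12) = 72  holds
#3 V = -12 is even  holds
#4 W + R + P = 1 + (-6) + (-12) = -17  holds
#5 W = 1, R = -6; 1 ≥ -6  holds
#6 values 13, -6, -12 are pairwise distinct  holds
#7 R = -6 is even  fails
#8 V = -12, S = 13; -12 < 13  holds
#9 S + R = 13 + (-6) = 7  holds

Violated: 7.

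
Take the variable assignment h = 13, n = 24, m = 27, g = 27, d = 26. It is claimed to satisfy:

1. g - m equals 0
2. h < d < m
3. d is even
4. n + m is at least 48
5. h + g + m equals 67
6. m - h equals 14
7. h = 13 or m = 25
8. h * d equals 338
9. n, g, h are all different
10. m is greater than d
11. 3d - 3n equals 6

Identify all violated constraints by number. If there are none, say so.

All constraints are satisfied.

1. g - m = 27 - 27 = 0 — satisfied.
2. values 13 < 26 < 27 — satisfied.
3. d = 26 is even — satisfied.
4. n + m = 24 + 27 = 51; 51 ≥ 48 — satisfied.
5. h + g + m = 13 + 27 + 27 = 67 — satisfied.
6. m - h = 27 - 13 = 14 — satisfied.
7. h = 13 = 13 (first disjunct) — satisfied.
8. h * d = 13 * 26 = 338 — satisfied.
9. values 24, 27, 13 are pairwise distinct — satisfied.
10. m = 27, d = 26; 27 > 26 — satisfied.
11. 3d - 3n = 3(26) - 3(24) = 6 — satisfied.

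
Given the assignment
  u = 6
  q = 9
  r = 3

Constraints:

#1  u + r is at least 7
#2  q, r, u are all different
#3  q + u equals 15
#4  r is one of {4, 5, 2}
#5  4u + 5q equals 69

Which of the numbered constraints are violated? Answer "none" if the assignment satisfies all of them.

#1 u + r = 6 + 3 = 9; 9 ≥ 7 — holds.
#2 values 9, 3, 6 are pairwise distinct — holds.
#3 q + u = 9 + 6 = 15 — holds.
#4 r = 3 is not in {4, 5, 2} — fails.
#5 4u + 5q = 4(6) + 5(9) = 69 — holds.

Violated: 4.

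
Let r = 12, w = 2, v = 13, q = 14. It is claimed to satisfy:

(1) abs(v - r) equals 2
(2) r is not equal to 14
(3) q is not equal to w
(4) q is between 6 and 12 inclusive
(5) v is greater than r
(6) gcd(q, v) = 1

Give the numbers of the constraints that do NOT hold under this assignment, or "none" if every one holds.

Constraints 1, 4 do not hold.

(1) abs(13 - 12) = 1, not 2 — fails.
(2) r = 12, and 12 ≠ 14 — holds.
(3) q = 14, w = 2; distinct — holds.
(4) q = 14 is outside [6, 12] — fails.
(5) v = 13, r = 12; 13 > 12 — holds.
(6) gcd(14, 13) = 1 — holds.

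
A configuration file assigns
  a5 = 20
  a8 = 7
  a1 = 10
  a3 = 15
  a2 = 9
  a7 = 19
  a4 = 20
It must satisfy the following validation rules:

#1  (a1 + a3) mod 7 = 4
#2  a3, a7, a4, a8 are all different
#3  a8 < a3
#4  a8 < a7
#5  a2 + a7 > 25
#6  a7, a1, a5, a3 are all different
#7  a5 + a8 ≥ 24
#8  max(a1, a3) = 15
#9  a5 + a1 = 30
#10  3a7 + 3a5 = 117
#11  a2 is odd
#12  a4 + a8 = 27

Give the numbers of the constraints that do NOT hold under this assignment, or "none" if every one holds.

#1 a1 + a3 = 25; 25 mod 7 = 4 — satisfied.
#2 values 15, 19, 20, 7 are pairwise distinct — satisfied.
#3 a8 = 7, a3 = 15; 7 < 15 — satisfied.
#4 a8 = 7, a7 = 19; 7 < 19 — satisfied.
#5 a2 + a7 = 9 + 19 = 28; 28 > 25 — satisfied.
#6 values 19, 10, 20, 15 are pairwise distinct — satisfied.
#7 a5 + a8 = 20 + 7 = 27; 27 ≥ 24 — satisfied.
#8 max(10, 15) = 15 — satisfied.
#9 a5 + a1 = 20 + 10 = 30 — satisfied.
#10 3a7 + 3a5 = 3(19) + 3(20) = 117 — satisfied.
#11 a2 = 9 is odd — satisfied.
#12 a4 + a8 = 20 + 7 = 27 — satisfied.

The assignment satisfies every constraint.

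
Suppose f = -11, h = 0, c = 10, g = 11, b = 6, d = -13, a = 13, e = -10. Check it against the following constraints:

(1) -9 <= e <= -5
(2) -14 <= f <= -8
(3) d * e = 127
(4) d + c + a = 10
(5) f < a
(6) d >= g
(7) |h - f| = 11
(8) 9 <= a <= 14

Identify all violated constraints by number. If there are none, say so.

(1) e = -10 is outside [-9, -5]  ✘
(2) f = -11 lies in [-14, -8]  ✔
(3) d * e = -13 * (-10) = 130, not 127  ✘
(4) d + c + a = -13 + 10 + 13 = 10  ✔
(5) f = -11, a = 13; -11 < 13  ✔
(6) d = -13, g = 11; -13 < 11 (want ≥)  ✘
(7) |0 - (-11)| = 11  ✔
(8) a = 13 lies in [9, 14]  ✔

The assignment fails constraints 1, 3, and 6.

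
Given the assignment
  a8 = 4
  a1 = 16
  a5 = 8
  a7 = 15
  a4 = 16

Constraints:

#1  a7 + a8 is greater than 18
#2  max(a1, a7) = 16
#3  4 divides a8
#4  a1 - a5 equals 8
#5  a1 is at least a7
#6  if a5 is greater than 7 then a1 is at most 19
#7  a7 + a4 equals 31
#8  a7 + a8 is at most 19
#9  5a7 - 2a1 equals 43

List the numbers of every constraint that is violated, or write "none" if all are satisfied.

None — every constraint holds.

#1 a7 + a8 = 15 + 4 = 19; 19 > 18 — OK.
#2 max(16, 15) = 16 — OK.
#3 4 / 4 = 1, so 4 divides 4 — OK.
#4 a1 - a5 = 16 - 8 = 8 — OK.
#5 a1 = 16, a7 = 15; 16 ≥ 15 — OK.
#6 a5 = 8 > 7, so we need a1 ≤ 19; a1 = 16 ≤ 19 — OK.
#7 a7 + a4 = 15 + 16 = 31 — OK.
#8 a7 + a8 = 15 + 4 = 19; 19 ≤ 19 — OK.
#9 5a7 - 2a1 = 5(15) - 2(16) = 43 — OK.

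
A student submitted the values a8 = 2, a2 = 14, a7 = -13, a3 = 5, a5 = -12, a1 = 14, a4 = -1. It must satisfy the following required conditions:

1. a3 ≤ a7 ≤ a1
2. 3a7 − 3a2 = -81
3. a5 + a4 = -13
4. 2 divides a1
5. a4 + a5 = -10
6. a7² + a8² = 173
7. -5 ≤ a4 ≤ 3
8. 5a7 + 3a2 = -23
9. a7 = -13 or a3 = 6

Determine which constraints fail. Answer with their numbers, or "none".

1. values 5, -13, 14; a3 = 5 is not ≤ a7 = -13  false
2. 3a7 − 3a2 = 3(-13) − 3(14) = -81  true
3. a5 + a4 = -12 + (-1) = -13  true
4. 14 / 2 = 7, so 2 divides 14  true
5. a4 + a5 = -1 + (-12) = -13, not -10  false
6. a7² + a8² = (-13)² + 2² = 169 + 4 = 173  true
7. a4 = -1 lies in [-5, 3]  true
8. 5a7 + 3a2 = 5(-13) + 3(14) = -23  true
9. a7 = -13 = -13 (first disjunct)  true

The assignment fails constraints 1, 5.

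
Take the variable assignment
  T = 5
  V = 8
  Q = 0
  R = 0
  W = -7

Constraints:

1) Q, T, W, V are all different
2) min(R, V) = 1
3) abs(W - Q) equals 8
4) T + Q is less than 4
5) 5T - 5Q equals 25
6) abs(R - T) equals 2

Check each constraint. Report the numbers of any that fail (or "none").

The assignment fails constraints 2, 3, 4, and 6.

1) values 0, 5, -7, 8 are pairwise distinct — holds.
2) min(0, 8) = 0, not 1 — does not hold.
3) abs(-7 - 0) = 7, not 8 — does not hold.
4) T + Q = 5 + 0 = 5; 5 ≥ 4, bound 4 not met — does not hold.
5) 5T - 5Q = 5(5) - 5(0) = 25 — holds.
6) abs(0 - 5) = 5, not 2 — does not hold.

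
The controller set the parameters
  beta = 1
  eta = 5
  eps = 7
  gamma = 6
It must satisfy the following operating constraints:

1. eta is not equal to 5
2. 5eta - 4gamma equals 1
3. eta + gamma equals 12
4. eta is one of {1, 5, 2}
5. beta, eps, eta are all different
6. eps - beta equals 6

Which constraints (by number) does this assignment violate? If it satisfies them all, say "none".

1. eta = 5, but 5 is required to differ  false
2. 5eta - 4gamma = 5(5) - 4(6) = 1  true
3. eta + gamma = 5 + 6 = 11, not 12  false
4. eta = 5 is in {1, 5, 2}  true
5. values 1, 7, 5 are pairwise distinct  true
6. eps - beta = 7 - 1 = 6  true

No — constraints 1 and 3 are not satisfied.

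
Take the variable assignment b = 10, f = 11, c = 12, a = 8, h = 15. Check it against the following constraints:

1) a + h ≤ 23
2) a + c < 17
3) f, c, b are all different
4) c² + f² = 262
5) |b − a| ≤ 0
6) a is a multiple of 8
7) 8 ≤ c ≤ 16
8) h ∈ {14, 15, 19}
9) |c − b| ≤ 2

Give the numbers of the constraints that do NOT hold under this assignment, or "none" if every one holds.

Constraints 2, 4, and 5 do not hold.

1) a + h = 8 + 15 = 23; 23 ≤ 23 — satisfied.
2) a + c = 8 + 12 = 20; 20 ≥ 17, bound 17 not met — violated.
3) values 11, 12, 10 are pairwise distinct — satisfied.
4) c² + f² = 12² + 11² = 144 + 121 = 265, not 262 — violated.
5) |10 − 8| = 2; 2 > 0, exceeds bound 0 — violated.
6) 8 / 8 = 1, so 8 divides 8 — satisfied.
7) c = 12 lies in [8, 16] — satisfied.
8) h = 15 is in {14, 15, 19} — satisfied.
9) |12 − 10| = 2; 2 ≤ 2 — satisfied.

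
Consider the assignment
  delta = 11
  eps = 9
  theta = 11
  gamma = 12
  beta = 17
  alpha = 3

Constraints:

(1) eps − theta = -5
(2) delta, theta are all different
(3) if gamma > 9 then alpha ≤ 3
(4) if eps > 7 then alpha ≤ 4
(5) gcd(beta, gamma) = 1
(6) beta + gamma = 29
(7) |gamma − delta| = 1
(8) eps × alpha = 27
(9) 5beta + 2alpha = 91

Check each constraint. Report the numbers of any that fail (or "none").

No — constraints 1, 2 are not satisfied.

(1) eps − theta = 9 − 11 = -2, not -5 — fails.
(2) delta = theta = 11, not all different — fails.
(3) gamma = 12 > 9, so we need alpha ≤ 3; alpha = 3 ≤ 3 — holds.
(4) eps = 9 > 7, so we need alpha ≤ 4; alpha = 3 ≤ 4 — holds.
(5) gcd(17, 12) = 1 — holds.
(6) beta + gamma = 17 + 12 = 29 — holds.
(7) |12 − 11| = 1 — holds.
(8) eps × alpha = 9 × 3 = 27 — holds.
(9) 5beta + 2alpha = 5(17) + 2(3) = 91 — holds.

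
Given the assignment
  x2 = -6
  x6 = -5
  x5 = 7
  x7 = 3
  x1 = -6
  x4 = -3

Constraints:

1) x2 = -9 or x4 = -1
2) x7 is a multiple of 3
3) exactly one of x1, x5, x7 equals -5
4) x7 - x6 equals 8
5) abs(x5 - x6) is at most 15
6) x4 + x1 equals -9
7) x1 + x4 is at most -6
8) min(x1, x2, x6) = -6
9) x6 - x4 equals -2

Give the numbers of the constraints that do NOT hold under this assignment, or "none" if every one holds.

1) x2 = -6 ≠ -9 and x4 = -3 ≠ -1; both disjuncts false  false
2) 3 / 3 = 1, so 3 divides 3  true
3) x1=-6, x5=7, x7=3; 0 of them equal -5, not exactly one  false
4) x7 - x6 = 3 - (-5) = 8  true
5) abs(7 - (-5)) = 12; 12 ≤ 15  true
6) x4 + x1 = -3 + (-6) = -9  true
7) x1 + x4 = -6 + (-3) = -9; -9 ≤ -6  true
8) min(-6, -6, -5) = -6  true
9) x6 - x4 = -5 - (-3) = -2  true

Violated: 1, 3.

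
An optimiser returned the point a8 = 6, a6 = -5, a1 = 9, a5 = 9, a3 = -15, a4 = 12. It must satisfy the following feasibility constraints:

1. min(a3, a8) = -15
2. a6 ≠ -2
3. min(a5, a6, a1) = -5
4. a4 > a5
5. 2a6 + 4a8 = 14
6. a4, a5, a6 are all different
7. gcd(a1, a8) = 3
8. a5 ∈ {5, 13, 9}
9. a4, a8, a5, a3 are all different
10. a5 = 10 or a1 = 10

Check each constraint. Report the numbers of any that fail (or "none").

Constraint 10 does not hold.

1. min(-15, 6) = -15 — OK.
2. a6 = -5, and -5 ≠ -2 — OK.
3. min(9, -5, 9) = -5 — OK.
4. a4 = 12, a5 = 9; 12 > 9 — OK.
5. 2a6 + 4a8 = 2(-5) + 4(6) = 14 — OK.
6. values 12, 9, -5 are pairwise distinct — OK.
7. gcd(9, 6) = 3 — OK.
8. a5 = 9 is in {5, 13, 9} — OK.
9. values 12, 6, 9, -15 are pairwise distinct — OK.
10. a5 = 9 ≠ 10 and a1 = 9 ≠ 10; both disjuncts false — violated.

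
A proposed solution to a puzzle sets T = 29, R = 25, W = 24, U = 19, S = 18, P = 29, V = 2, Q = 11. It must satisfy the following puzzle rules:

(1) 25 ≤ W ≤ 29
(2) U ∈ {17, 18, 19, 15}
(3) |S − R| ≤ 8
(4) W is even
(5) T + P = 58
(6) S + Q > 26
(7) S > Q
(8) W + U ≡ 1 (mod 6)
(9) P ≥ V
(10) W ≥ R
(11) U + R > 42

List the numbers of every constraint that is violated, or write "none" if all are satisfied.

(1) W = 24 is outside [25, 29]  FAIL
(2) U = 19 is in {17, 18, 19, 15}  OK
(3) |18 − 25| = 7; 7 ≤ 8  OK
(4) W = 24 is even  OK
(5) T + P = 29 + 29 = 58  OK
(6) S + Q = 18 + 11 = 29; 29 > 26  OK
(7) S = 18, Q = 11; 18 > 11  OK
(8) W + U = 43; 43 mod 6 = 1  OK
(9) P = 29, V = 2; 29 ≥ 2  OK
(10) W = 24, R = 25; 24 < 25 (want ≥)  FAIL
(11) U + R = 19 + 25 = 44; 44 > 42  OK

No — constraints 1, 10 are not satisfied.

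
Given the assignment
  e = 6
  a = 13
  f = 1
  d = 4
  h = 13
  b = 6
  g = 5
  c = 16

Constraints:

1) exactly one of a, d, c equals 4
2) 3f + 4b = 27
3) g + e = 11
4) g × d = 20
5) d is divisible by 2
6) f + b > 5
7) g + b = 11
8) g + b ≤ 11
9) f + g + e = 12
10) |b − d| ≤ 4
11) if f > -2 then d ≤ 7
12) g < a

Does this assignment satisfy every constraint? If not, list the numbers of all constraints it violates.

1) a=13, d=4, c=16; 1 of them equals 4  OK
2) 3f + 4b = 3(1) + 4(6) = 27  OK
3) g + e = 5 + 6 = 11  OK
4) g × d = 5 × 4 = 20  OK
5) 4 / 2 = 2, so 2 divides 4  OK
6) f + b = 1 + 6 = 7; 7 > 5  OK
7) g + b = 5 + 6 = 11  OK
8) g + b = 5 + 6 = 11; 11 ≤ 11  OK
9) f + g + e = 1 + 5 + 6 = 12  OK
10) |6 − 4| = 2; 2 ≤ 4  OK
11) f = 1 > -2, so we need d ≤ 7; d = 4 ≤ 7  OK
12) g = 5, a = 13; 5 < 13  OK

None — every constraint holds.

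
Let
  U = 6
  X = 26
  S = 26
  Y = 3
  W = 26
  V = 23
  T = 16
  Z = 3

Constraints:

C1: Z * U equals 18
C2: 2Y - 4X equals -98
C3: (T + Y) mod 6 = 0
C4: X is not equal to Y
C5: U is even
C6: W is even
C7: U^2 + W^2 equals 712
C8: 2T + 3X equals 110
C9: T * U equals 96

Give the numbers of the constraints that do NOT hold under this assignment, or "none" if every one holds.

C1: Z * U = 3 * 6 = 18 — OK.
C2: 2Y - 4X = 2(3) - 4(26) = -98 — OK.
C3: T + Y = 19; 19 mod 6 = 1, not 0 — violated.
C4: X = 26, Y = 3; distinct — OK.
C5: U = 6 is even — OK.
C6: W = 26 is even — OK.
C7: U^2 + W^2 = 6^2 + 26^2 = 36 + 676 = 712 — OK.
C8: 2T + 3X = 2(16) + 3(26) = 110 — OK.
C9: T * U = 16 * 6 = 96 — OK.

No — constraint 3 is not satisfied.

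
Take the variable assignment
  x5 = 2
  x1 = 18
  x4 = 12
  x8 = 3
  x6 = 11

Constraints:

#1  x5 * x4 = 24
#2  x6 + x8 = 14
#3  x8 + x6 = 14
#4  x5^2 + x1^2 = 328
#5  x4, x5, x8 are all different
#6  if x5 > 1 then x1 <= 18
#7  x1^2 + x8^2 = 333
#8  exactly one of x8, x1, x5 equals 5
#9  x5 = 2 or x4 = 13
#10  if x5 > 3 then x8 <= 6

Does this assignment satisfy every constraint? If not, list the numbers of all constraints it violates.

#1 x5 * x4 = 2 * 12 = 24  holds
#2 x6 + x8 = 11 + 3 = 14  holds
#3 x8 + x6 = 3 + 11 = 14  holds
#4 x5^2 + x1^2 = 2^2 + 18^2 = 4 + 324 = 328  holds
#5 values 12, 2, 3 are pairwise distinct  holds
#6 x5 = 2 > 1, so we need x1 ≤ 18; x1 = 18 ≤ 18  holds
#7 x1^2 + x8^2 = 18^2 + 3^2 = 324 + 9 = 333  holds
#8 x8=3, x1=18, x5=2; 0 of them equal 5, not exactly one  fails
#9 x5 = 2 = 2 (first disjunct)  holds
#10 x5 = 2, not > 3; antecedent false, conditional vacuously true  holds

Constraint 8 does not hold.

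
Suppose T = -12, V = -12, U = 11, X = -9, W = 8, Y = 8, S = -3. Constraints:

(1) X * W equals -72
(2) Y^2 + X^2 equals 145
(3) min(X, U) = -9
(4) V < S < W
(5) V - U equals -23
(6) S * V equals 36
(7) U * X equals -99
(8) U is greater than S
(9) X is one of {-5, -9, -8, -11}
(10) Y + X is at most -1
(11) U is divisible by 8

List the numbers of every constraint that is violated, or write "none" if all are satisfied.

(1) X * W = -9 * 8 = -72 — OK.
(2) Y^2 + X^2 = 8^2 + (-9)^2 = 64 + 81 = 145 — OK.
(3) min(-9, 11) = -9 — OK.
(4) values -12 < -3 < 8 — OK.
(5) V - U = -12 - 11 = -23 — OK.
(6) S * V = -3 * (-12) = 36 — OK.
(7) U * X = 11 * (-9) = -99 — OK.
(8) U = 11, S = -3; 11 > -3 — OK.
(9) X = -9 is in {-5, -9, -8, -11} — OK.
(10) Y + X = 8 + (-9) = -1; -1 ≤ -1 — OK.
(11) 11 = 8*1 + 3, so 8 does not divide 11 — violated.

Constraint 11 is violated.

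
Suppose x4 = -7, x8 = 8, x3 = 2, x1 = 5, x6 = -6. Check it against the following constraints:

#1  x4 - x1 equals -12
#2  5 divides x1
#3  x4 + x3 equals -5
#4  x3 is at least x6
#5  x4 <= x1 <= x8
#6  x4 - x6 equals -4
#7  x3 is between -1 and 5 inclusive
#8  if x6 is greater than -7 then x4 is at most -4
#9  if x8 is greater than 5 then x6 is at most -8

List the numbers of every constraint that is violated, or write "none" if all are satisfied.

Constraints 6 and 9 are violated.

#1 x4 - x1 = -7 - 5 = -12 — satisfied.
#2 5 / 5 = 1, so 5 divides 5 — satisfied.
#3 x4 + x3 = -7 + 2 = -5 — satisfied.
#4 x3 = 2, x6 = -6; 2 ≥ -6 — satisfied.
#5 values -7 <= 5 <= 8 — satisfied.
#6 x4 - x6 = -7 - (-6) = -1, not -4 — violated.
#7 x3 = 2 lies in [-1, 5] — satisfied.
#8 x6 = -6 > -7, so we need x4 ≤ -4; x4 = -7 ≤ -4 — satisfied.
#9 x8 = 8 > 5, so we need x6 ≤ -8; but x6 = -6 > -8 — violated.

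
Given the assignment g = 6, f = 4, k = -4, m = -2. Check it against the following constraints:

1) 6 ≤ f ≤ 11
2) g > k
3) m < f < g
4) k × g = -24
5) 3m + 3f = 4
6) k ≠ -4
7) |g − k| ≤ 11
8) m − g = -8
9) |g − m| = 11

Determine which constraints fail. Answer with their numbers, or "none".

1) f = 4 is outside [6, 11]  false
2) g = 6, k = -4; 6 > -4  true
3) values -2 < 4 < 6  true
4) k × g = -4 × 6 = -24  true
5) 3m + 3f = 3(-2) + 3(4) = 6, not 4  false
6) k = -4, but -4 is required to differ  false
7) |6 − (-4)| = 10; 10 ≤ 11  true
8) m − g = -2 − 6 = -8  true
9) |6 − (-2)| = 8, not 11  false

No — constraints 1, 5, 6, and 9 are not satisfied.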